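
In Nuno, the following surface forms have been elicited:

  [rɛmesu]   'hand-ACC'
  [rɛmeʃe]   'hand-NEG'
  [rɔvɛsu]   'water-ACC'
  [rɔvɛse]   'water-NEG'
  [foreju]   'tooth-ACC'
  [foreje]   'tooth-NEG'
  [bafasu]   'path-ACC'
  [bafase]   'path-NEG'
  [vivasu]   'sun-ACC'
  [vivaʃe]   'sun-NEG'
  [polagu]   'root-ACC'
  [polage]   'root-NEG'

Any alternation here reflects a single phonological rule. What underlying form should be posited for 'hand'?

In [rɛmesu] and [rɛmeʃe] the final segment of 'hand' alternates: [s] ~ [ʃ].
The stem 'water' ([rɔvɛsu], [rɔvɛse]) shows [s] unchanged in both environments, so [s] cannot be basic with [ʃ] derived before the NEG suffix.
The alternation reflects depalatalization: palato-alveolar /ʃ/ becomes [s] when no front vowel follows. /ʃ/ is underlying.
So 'hand' = /rɛmeʃ/.

/rɛmeʃ/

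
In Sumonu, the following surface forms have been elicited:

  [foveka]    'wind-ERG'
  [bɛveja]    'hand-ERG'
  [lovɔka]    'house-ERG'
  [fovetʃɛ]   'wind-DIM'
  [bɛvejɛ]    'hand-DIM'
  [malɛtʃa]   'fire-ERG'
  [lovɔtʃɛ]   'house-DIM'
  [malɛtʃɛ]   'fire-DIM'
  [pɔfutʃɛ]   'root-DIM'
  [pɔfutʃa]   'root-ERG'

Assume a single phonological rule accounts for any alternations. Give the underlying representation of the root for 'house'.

In [lovɔka] and [lovɔtʃɛ] the final segment of 'house' alternates: [k] ~ [tʃ].
The stem 'root' ([pɔfutʃa], [pɔfutʃɛ]) shows [tʃ] unchanged in both environments, so [tʃ] cannot be basic with [k] derived before the ERG suffix.
So /k/ is underlying, and a rule of palatalization before a front vowel — /k/ becomes palato-alveolar [tʃ] before a front vowel — gives [tʃ].
So 'house' = /lovɔk/.

/lovɔk/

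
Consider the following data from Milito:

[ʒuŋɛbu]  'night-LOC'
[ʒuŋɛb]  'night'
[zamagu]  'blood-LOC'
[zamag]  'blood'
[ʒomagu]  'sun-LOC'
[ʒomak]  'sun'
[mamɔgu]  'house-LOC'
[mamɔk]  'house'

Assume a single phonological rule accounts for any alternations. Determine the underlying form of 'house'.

'house' shows [g] ~ [k] at the end of the stem ([mamɔgu] vs [mamɔk]).
But 'blood' keeps [g] in both environments ([zamagu], [zamag]), so there is no rule changing /g/ to [k] in isolation.
So /k/ is underlying, and a rule of intervocalic voicing — voiceless stops become voiced between vowels — gives [g].
So 'house' = /mamɔk/.

/mamɔk/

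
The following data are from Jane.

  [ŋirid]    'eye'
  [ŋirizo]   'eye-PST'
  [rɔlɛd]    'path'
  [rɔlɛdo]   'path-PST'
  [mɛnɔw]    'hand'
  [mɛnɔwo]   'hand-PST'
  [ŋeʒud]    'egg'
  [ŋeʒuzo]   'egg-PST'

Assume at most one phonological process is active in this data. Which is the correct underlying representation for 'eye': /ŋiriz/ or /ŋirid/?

/ŋiriz/

The root 'eye' surfaces as [ŋirid] and [ŋirizo], with a stem-final [d] ~ [z] alternation.
If /d/ were underlying and a rule turned it into [z] before the PST suffix, 'path' would also alternate; but it has [d] in both [rɔlɛd] and [rɔlɛdo].
The underlying segment must be /z/; voiced fricatives become stops word-finally, yielding [d] there.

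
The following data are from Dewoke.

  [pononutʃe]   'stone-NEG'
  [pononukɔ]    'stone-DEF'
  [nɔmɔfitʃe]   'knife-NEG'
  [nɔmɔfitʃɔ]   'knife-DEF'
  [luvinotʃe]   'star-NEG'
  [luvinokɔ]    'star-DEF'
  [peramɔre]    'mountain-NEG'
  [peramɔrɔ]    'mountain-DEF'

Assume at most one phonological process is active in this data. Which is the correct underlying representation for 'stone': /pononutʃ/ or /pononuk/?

/pononuk/

The root 'stone' surfaces as [pononutʃe] and [pononukɔ], with a stem-final [tʃ] ~ [k] alternation.
Compare 'knife', with invariant [tʃ] in [nɔmɔfitʃe] and [nɔmɔfitʃɔ]: an analysis with underlying /tʃ/ and a rule producing [k] before the DEF suffix would wrongly predict alternation here too.
The alternation reflects palatalization before a front vowel: /k/ becomes palato-alveolar [tʃ] before a front vowel. /k/ is underlying.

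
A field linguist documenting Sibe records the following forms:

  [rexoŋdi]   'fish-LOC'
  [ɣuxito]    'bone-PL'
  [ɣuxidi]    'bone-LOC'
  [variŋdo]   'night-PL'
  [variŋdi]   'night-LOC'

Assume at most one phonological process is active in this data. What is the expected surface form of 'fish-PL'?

The PL morpheme has two allomorphs, [-do] and [-to].
By contrast the LOC suffix keeps its initial [d] throughout — that segment must be underlying.
So the underlying form is /-to/, and voiceless stops become voiced after a nasal.
After 'fish', which ends in a nasal, the suffix surfaces as [-do], giving [rexoŋdo].

[rexoŋdo]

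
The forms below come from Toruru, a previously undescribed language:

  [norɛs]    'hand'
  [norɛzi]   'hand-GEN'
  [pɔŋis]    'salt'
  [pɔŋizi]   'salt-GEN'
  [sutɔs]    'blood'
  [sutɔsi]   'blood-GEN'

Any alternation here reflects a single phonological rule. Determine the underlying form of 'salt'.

In [pɔŋis] and [pɔŋizi] the final segment of 'salt' alternates: [s] ~ [z].
But 'blood' keeps [s] in both environments ([sutɔs], [sutɔsi]), so there is no rule changing /s/ to [z] before the GEN suffix.
The underlying segment must be /z/; voiced obstruents become voiceless word-finally, yielding [s] there.
The underlying form of 'salt' is therefore /pɔŋiz/.

/pɔŋiz/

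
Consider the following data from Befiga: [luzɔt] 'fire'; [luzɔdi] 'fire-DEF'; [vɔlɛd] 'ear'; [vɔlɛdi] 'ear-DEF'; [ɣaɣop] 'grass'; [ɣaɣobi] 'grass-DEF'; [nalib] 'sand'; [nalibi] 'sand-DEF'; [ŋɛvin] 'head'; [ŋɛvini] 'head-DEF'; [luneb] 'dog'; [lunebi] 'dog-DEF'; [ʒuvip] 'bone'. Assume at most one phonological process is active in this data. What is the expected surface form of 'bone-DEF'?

[ʒuvibi]

The root 'grass' surfaces as [ɣaɣop] and [ɣaɣobi], with a stem-final [p] ~ [b] alternation.
If /b/ were underlying and a rule turned it into [p] in isolation, 'sand' would also alternate; but it has [b] in both [nalib] and [nalibi].
So /p/ is underlying, and a rule of intervocalic voicing — voiceless stops become voiced between vowels — gives [b].
The one attested form of 'bone', [ʒuvip], shows underlying /ʒuvip/. Applying the same rule between vowels gives [ʒuvibi].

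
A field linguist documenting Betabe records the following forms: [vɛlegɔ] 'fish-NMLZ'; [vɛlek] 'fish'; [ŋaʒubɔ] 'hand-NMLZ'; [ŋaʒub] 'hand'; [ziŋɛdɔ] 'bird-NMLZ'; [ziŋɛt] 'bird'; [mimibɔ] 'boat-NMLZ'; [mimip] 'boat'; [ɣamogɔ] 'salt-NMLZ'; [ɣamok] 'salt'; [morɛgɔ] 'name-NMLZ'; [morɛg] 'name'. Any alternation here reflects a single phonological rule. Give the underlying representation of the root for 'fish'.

/vɛlek/

'fish' shows [g] ~ [k] at the end of the stem ([vɛlegɔ] vs [vɛlek]).
But 'name' keeps [g] in both environments ([morɛgɔ], [morɛg]), so there is no rule changing /g/ to [k] in isolation.
The alternation reflects intervocalic voicing: voiceless stops become voiced between vowels. /k/ is underlying.
So 'fish' = /vɛlek/.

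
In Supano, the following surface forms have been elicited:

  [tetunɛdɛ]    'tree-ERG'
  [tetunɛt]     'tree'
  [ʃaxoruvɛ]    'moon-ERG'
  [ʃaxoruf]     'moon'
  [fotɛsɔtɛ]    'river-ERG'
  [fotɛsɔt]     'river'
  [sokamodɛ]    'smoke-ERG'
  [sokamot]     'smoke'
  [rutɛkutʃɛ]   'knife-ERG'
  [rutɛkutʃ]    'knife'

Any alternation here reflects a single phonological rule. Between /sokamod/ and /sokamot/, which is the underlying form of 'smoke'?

/sokamod/

In [sokamodɛ] and [sokamot] the final segment of 'smoke' alternates: [d] ~ [t].
Compare 'river', with invariant [t] in [fotɛsɔtɛ] and [fotɛsɔt]: an analysis with underlying /t/ and a rule producing [d] before the ERG suffix would wrongly predict alternation here too.
Therefore /d/ is basic and [t] is derived by word-final obstruent devoicing (voiced obstruents become voiceless word-finally).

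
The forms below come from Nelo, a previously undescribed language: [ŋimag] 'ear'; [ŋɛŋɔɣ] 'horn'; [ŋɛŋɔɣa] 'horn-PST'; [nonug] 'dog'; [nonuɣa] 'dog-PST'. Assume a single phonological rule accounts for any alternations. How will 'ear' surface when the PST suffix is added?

The stem for 'dog' ends in [g] in [nonug] but [ɣ] in [nonuɣa].
If /ɣ/ were underlying and a rule turned it into [g] in isolation, 'horn' would also alternate; but it has [ɣ] in both [ŋɛŋɔɣ] and [ŋɛŋɔɣa].
So /g/ is underlying, and a rule of intervocalic spirantization — voiced stops become fricatives between vowels — gives [ɣ].
From [ŋimag] the stem 'ear' is /ŋimag/; between vowels this yields [ŋimaɣa].

[ŋimaɣa]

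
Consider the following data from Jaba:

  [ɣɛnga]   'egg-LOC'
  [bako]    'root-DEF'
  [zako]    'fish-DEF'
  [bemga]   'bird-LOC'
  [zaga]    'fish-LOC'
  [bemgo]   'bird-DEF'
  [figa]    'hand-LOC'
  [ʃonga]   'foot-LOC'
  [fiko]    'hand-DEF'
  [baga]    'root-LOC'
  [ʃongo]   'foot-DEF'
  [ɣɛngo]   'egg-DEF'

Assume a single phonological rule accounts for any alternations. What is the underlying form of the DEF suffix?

The DEF morpheme has two allomorphs, [-go] and [-ko].
By contrast the LOC suffix keeps its initial [g] throughout — that segment must be underlying.
So the underlying form is /-ko/, and voiceless stops become voiced after a nasal.

/-ko/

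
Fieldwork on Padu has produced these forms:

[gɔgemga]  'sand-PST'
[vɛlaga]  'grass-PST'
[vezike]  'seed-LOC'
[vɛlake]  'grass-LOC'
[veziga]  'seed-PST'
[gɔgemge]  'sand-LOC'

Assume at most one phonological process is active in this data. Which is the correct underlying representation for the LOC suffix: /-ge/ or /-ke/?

/-ke/

The LOC suffix surfaces as [-ge] and [-ke], depending on the final segment of the stem.
By contrast the PST suffix keeps its initial [g] throughout — that segment must be underlying.
So the underlying form is /-ke/, and voiceless stops become voiced after a nasal.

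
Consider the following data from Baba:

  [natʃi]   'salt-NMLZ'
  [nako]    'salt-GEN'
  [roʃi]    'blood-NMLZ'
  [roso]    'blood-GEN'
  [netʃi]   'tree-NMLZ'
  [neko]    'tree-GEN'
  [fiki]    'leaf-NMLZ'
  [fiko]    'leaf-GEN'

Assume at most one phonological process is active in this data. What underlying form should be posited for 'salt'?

The stem for 'salt' ends in [tʃ] in [natʃi] but [k] in [nako].
But 'leaf' keeps [k] in both environments ([fiki], [fiko]), so there is no rule changing /k/ to [tʃ] before the NMLZ suffix.
Therefore /tʃ/ is basic and [k] is derived by depalatalization (palato-alveolar /tʃ/ and /ʃ/ become [k] and [s] when no front vowel follows).
The underlying form of 'salt' is therefore /natʃ/.

/natʃ/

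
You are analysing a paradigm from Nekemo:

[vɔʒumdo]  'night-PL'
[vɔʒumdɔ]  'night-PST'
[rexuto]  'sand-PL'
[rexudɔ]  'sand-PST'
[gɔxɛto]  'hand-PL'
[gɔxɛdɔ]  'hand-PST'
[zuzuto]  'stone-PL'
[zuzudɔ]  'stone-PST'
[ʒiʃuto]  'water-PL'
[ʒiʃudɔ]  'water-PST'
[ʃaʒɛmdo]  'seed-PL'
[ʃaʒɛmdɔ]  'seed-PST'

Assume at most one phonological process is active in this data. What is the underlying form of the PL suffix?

/-to/

The PL suffix surfaces as [-do] and [-to], depending on the final segment of the stem.
The PST suffix, which begins with [d], is invariant after every stem; so [d] is not altered by any rule here.
So the underlying form is /-to/, and voiceless stops become voiced after a nasal.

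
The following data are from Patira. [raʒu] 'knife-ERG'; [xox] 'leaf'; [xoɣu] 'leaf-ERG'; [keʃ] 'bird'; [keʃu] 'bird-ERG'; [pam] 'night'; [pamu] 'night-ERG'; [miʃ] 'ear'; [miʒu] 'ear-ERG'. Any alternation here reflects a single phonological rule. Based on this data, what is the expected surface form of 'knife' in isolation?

[raʃ]

In [miʃ] and [miʒu] the final segment of 'ear' alternates: [ʃ] ~ [ʒ].
If /ʃ/ were underlying and a rule turned it into [ʒ] before the ERG suffix, 'bird' would also alternate; but it has [ʃ] in both [keʃ] and [keʃu].
The alternation reflects word-final obstruent devoicing: voiced obstruents become voiceless word-finally. /ʒ/ is underlying.
The one attested form of 'knife', [raʒu], shows underlying /raʒ/. Applying the same rule word-finally gives [raʃ].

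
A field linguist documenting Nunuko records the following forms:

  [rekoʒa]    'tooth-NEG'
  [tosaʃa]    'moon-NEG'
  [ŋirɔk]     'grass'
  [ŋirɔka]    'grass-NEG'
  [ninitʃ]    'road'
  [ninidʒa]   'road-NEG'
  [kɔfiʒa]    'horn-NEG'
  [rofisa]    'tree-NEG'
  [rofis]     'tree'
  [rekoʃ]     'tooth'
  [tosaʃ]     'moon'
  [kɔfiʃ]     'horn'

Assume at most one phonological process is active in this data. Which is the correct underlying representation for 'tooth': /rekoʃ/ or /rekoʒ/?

'tooth' shows [ʃ] ~ [ʒ] at the end of the stem ([rekoʃ] vs [rekoʒa]).
The stem 'moon' ([tosaʃ], [tosaʃa]) shows [ʃ] unchanged in both environments, so [ʃ] cannot be basic with [ʒ] derived before the NEG suffix.
So /ʒ/ is underlying, and a rule of word-final obstruent devoicing — voiced obstruents become voiceless word-finally — gives [ʃ].

/rekoʒ/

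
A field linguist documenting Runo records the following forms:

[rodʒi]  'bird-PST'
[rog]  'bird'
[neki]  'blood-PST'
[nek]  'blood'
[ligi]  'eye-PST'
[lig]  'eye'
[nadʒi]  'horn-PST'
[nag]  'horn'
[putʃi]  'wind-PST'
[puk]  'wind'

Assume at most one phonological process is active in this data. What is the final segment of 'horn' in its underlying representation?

/dʒ/

In [nadʒi] and [nag] the final segment of 'horn' alternates: [dʒ] ~ [g].
If /g/ were underlying and a rule turned it into [dʒ] before the PST suffix, 'eye' would also alternate; but it has [g] in both [ligi] and [lig].
So /dʒ/ is underlying, and a rule of depalatalization — palato-alveolar /tʃ/ and /dʒ/ become [k] and [g] when no front vowel follows — gives [g].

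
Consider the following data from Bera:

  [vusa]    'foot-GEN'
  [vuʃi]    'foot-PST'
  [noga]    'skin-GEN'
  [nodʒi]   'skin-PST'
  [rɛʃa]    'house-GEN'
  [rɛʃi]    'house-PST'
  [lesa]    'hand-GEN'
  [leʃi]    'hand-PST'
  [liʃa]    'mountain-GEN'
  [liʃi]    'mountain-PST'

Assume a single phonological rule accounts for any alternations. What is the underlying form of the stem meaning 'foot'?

The root 'foot' surfaces as [vusa] and [vuʃi], with a stem-final [s] ~ [ʃ] alternation.
Compare 'house', with invariant [ʃ] in [rɛʃa] and [rɛʃi]: an analysis with underlying /ʃ/ and a rule producing [s] before the GEN suffix would wrongly predict alternation here too.
The underlying segment must be /s/; /g/ and /s/ become palato-alveolar [dʒ] and [ʃ] before a front vowel, yielding [ʃ] there.

/vus/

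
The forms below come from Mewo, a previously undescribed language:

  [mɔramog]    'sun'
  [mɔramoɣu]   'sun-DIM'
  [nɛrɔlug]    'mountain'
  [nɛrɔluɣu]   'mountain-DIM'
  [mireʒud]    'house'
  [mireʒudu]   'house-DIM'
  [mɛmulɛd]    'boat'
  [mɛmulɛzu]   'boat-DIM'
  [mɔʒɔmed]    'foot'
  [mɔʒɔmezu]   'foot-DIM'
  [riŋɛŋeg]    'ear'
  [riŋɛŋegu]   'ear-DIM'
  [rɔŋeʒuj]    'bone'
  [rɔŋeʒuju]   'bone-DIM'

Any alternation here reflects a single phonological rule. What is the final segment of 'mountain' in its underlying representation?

'mountain' shows [g] ~ [ɣ] at the end of the stem ([nɛrɔlug] vs [nɛrɔluɣu]).
The stem 'ear' ([riŋɛŋeg], [riŋɛŋegu]) shows [g] unchanged in both environments, so [g] cannot be basic with [ɣ] derived before the DIM suffix.
The alternation reflects word-final hardening: voiced fricatives become stops word-finally. /ɣ/ is underlying.

/ɣ/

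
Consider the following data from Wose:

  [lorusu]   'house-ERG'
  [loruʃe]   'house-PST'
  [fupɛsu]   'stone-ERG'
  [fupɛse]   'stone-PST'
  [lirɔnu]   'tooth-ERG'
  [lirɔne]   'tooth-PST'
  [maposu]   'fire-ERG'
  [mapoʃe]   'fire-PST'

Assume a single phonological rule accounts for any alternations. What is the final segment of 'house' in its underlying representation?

The stem for 'house' ends in [s] in [lorusu] but [ʃ] in [loruʃe].
If /s/ were underlying and a rule turned it into [ʃ] before the PST suffix, 'stone' would also alternate; but it has [s] in both [fupɛsu] and [fupɛse].
The underlying segment must be /ʃ/; palato-alveolar /ʃ/ becomes [s] when no front vowel follows, yielding [s] there.

/ʃ/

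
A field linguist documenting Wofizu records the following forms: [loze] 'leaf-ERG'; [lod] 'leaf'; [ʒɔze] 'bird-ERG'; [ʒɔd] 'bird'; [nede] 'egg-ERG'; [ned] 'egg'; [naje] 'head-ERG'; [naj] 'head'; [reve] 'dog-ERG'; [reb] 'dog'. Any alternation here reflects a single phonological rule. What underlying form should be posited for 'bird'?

The root 'bird' surfaces as [ʒɔze] and [ʒɔd], with a stem-final [z] ~ [d] alternation.
If /d/ were underlying and a rule turned it into [z] before the ERG suffix, 'egg' would also alternate; but it has [d] in both [nede] and [ned].
Therefore /z/ is basic and [d] is derived by word-final hardening (voiced fricatives become stops word-finally).

/ʒɔz/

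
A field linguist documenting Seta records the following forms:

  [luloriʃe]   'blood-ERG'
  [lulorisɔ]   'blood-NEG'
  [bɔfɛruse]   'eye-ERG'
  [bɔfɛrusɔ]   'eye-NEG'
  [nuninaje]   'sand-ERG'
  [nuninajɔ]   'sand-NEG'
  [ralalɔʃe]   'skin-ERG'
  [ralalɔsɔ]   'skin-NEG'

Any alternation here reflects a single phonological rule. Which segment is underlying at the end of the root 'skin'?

The root 'skin' surfaces as [ralalɔʃe] and [ralalɔsɔ], with a stem-final [ʃ] ~ [s] alternation.
If /s/ were underlying and a rule turned it into [ʃ] before the ERG suffix, 'eye' would also alternate; but it has [s] in both [bɔfɛruse] and [bɔfɛrusɔ].
Therefore /ʃ/ is basic and [s] is derived by depalatalization (palato-alveolar /ʃ/ becomes [s] when no front vowel follows).

/ʃ/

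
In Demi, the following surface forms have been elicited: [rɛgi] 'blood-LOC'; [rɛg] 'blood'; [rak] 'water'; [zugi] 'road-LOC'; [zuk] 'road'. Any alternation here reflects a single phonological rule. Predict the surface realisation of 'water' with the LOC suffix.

In [zugi] and [zuk] the final segment of 'road' alternates: [g] ~ [k].
But 'blood' keeps [g] in both environments ([rɛgi], [rɛg]), so there is no rule changing /g/ to [k] in isolation.
The alternation reflects intervocalic voicing: voiceless stops become voiced between vowels. /k/ is underlying.
From [rak] the stem 'water' is /rak/; between vowels this yields [ragi].

[ragi]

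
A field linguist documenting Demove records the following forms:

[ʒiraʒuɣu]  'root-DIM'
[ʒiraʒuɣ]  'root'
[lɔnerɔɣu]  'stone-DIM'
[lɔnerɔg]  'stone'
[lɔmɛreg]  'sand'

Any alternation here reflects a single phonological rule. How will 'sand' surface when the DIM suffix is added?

[lɔmɛreɣu]

'stone' shows [ɣ] ~ [g] at the end of the stem ([lɔnerɔɣu] vs [lɔnerɔg]).
The stem 'root' ([ʒiraʒuɣu], [ʒiraʒuɣ]) shows [ɣ] unchanged in both environments, so [ɣ] cannot be basic with [g] derived in isolation.
The alternation reflects intervocalic spirantization: voiced stops become fricatives between vowels. /g/ is underlying.
The one attested form of 'sand', [lɔmɛreg], shows underlying /lɔmɛreg/. Applying the same rule between vowels gives [lɔmɛreɣu].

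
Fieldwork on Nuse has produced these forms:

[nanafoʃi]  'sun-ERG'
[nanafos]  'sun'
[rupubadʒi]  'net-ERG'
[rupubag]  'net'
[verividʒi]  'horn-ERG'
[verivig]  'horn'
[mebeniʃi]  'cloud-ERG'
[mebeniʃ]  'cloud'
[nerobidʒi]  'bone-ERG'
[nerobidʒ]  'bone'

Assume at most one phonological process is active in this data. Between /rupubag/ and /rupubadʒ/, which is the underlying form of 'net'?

/rupubag/

The stem for 'net' ends in [dʒ] in [rupubadʒi] but [g] in [rupubag].
But 'bone' keeps [dʒ] in both environments ([nerobidʒi], [nerobidʒ]), so there is no rule changing /dʒ/ to [g] in isolation.
The alternation reflects palatalization before a front vowel: /g/ and /s/ become palato-alveolar [dʒ] and [ʃ] before a front vowel. /g/ is underlying.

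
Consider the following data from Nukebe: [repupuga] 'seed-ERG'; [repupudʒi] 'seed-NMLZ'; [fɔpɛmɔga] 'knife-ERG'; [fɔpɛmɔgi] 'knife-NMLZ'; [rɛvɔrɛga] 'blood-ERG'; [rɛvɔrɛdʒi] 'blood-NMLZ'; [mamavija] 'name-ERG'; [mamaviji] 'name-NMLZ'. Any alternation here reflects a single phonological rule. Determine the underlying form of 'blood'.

/rɛvɔrɛdʒ/

The root 'blood' surfaces as [rɛvɔrɛga] and [rɛvɔrɛdʒi], with a stem-final [g] ~ [dʒ] alternation.
The stem 'knife' ([fɔpɛmɔga], [fɔpɛmɔgi]) shows [g] unchanged in both environments, so [g] cannot be basic with [dʒ] derived before the NMLZ suffix.
The alternation reflects depalatalization: palato-alveolar /dʒ/ becomes [g] when no front vowel follows. /dʒ/ is underlying.
So 'blood' = /rɛvɔrɛdʒ/.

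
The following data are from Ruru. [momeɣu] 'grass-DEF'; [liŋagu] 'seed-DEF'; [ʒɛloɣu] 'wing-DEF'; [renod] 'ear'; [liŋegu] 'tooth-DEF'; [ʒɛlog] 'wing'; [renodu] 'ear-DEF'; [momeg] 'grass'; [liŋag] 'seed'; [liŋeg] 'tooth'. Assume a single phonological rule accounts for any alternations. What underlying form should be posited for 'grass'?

In [momeɣu] and [momeg] the final segment of 'grass' alternates: [ɣ] ~ [g].
If /g/ were underlying and a rule turned it into [ɣ] before the DEF suffix, 'tooth' would also alternate; but it has [g] in both [liŋegu] and [liŋeg].
So /ɣ/ is underlying, and a rule of word-final hardening — voiced fricatives become stops word-finally — gives [g].
So 'grass' = /momeɣ/.

/momeɣ/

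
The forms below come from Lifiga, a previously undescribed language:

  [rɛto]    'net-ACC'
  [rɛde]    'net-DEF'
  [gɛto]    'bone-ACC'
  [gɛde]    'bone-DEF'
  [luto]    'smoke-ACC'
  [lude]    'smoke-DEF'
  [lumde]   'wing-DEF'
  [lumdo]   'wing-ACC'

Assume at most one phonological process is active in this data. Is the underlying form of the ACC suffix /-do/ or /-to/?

The ACC morpheme has two allomorphs, [-do] and [-to].
By contrast the DEF suffix keeps its initial [d] throughout — that segment must be underlying.
So the underlying form is /-to/, and voiceless stops become voiced after a nasal.

/-to/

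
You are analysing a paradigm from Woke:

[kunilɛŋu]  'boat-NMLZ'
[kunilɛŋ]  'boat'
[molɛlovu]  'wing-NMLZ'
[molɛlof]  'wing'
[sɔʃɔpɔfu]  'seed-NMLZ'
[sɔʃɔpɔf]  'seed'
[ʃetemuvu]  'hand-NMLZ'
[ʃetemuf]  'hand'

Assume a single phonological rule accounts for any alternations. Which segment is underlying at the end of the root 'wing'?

The stem for 'wing' ends in [v] in [molɛlovu] but [f] in [molɛlof].
If /f/ were underlying and a rule turned it into [v] before the NMLZ suffix, 'seed' would also alternate; but it has [f] in both [sɔʃɔpɔfu] and [sɔʃɔpɔf].
The underlying segment must be /v/; voiced obstruents become voiceless word-finally, yielding [f] there.

/v/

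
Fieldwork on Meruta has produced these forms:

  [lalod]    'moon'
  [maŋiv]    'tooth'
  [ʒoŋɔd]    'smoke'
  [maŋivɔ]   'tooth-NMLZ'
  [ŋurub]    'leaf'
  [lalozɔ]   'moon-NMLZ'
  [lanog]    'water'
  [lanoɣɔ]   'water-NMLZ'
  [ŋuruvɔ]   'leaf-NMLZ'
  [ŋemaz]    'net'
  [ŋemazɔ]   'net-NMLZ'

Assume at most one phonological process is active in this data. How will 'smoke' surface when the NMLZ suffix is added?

'moon' shows [d] ~ [z] at the end of the stem ([lalod] vs [lalozɔ]).
If /z/ were underlying and a rule turned it into [d] in isolation, 'net' would also alternate; but it has [z] in both [ŋemaz] and [ŋemazɔ].
Therefore /d/ is basic and [z] is derived by intervocalic spirantization (voiced stops become fricatives between vowels).
The one attested form of 'smoke', [ʒoŋɔd], shows underlying /ʒoŋɔd/. Applying the same rule between vowels gives [ʒoŋɔzɔ].

[ʒoŋɔzɔ]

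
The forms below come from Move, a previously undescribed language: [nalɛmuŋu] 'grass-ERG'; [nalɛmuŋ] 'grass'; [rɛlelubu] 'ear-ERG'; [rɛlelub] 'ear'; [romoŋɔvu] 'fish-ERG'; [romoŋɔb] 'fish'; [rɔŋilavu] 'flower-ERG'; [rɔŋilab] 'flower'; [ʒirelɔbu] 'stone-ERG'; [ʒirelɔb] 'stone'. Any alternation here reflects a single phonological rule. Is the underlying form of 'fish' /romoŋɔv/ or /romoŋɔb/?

/romoŋɔv/

The stem for 'fish' ends in [v] in [romoŋɔvu] but [b] in [romoŋɔb].
If /b/ were underlying and a rule turned it into [v] before the ERG suffix, 'ear' would also alternate; but it has [b] in both [rɛlelubu] and [rɛlelub].
The alternation reflects word-final hardening: voiced fricatives become stops word-finally. /v/ is underlying.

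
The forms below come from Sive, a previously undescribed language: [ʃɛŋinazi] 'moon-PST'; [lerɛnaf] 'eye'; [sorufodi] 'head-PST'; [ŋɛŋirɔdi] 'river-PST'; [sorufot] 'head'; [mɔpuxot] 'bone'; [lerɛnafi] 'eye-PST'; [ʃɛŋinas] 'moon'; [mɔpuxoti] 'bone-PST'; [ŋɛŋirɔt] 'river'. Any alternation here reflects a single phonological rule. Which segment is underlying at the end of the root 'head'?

/d/

In [sorufodi] and [sorufot] the final segment of 'head' alternates: [d] ~ [t].
Compare 'bone', with invariant [t] in [mɔpuxoti] and [mɔpuxot]: an analysis with underlying /t/ and a rule producing [d] before the PST suffix would wrongly predict alternation here too.
The underlying segment must be /d/; voiced obstruents become voiceless word-finally, yielding [t] there.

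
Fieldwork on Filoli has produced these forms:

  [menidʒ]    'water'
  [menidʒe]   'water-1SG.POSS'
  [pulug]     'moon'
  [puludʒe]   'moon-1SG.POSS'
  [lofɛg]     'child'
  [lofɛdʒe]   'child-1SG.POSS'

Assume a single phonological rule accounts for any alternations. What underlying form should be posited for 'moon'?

'moon' shows [g] ~ [dʒ] at the end of the stem ([pulug] vs [puludʒe]).
The stem 'water' ([menidʒ], [menidʒe]) shows [dʒ] unchanged in both environments, so [dʒ] cannot be basic with [g] derived in isolation.
The underlying segment must be /g/; /g/ becomes palato-alveolar [dʒ] before a front vowel, yielding [dʒ] there.
Hence 'moon' is /pulug/ underlyingly.

/pulug/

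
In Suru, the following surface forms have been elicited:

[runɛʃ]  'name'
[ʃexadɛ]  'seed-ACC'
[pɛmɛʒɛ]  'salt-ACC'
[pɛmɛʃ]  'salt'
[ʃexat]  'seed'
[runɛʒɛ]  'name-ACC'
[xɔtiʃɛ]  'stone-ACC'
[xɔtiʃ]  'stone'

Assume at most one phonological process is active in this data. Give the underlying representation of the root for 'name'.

/runɛʒ/

The root 'name' surfaces as [runɛʒɛ] and [runɛʃ], with a stem-final [ʒ] ~ [ʃ] alternation.
But 'stone' keeps [ʃ] in both environments ([xɔtiʃɛ], [xɔtiʃ]), so there is no rule changing /ʃ/ to [ʒ] before the ACC suffix.
So /ʒ/ is underlying, and a rule of word-final obstruent devoicing — voiced obstruents become voiceless word-finally — gives [ʃ].
So 'name' = /runɛʒ/.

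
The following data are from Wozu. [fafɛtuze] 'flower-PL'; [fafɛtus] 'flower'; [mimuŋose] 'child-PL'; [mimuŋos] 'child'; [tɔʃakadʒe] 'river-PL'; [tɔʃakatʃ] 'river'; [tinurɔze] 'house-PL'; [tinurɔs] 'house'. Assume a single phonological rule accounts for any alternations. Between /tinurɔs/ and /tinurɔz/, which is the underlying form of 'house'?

/tinurɔz/

The root 'house' surfaces as [tinurɔze] and [tinurɔs], with a stem-final [z] ~ [s] alternation.
Compare 'child', with invariant [s] in [mimuŋose] and [mimuŋos]: an analysis with underlying /s/ and a rule producing [z] before the PL suffix would wrongly predict alternation here too.
The alternation reflects word-final obstruent devoicing: voiced obstruents become voiceless word-finally. /z/ is underlying.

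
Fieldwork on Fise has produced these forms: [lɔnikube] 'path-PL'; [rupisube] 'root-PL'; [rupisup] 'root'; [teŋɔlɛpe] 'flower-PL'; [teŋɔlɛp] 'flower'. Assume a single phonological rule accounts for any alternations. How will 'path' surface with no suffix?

[lɔnikup]

The root 'root' surfaces as [rupisube] and [rupisup], with a stem-final [b] ~ [p] alternation.
If /p/ were underlying and a rule turned it into [b] before the PL suffix, 'flower' would also alternate; but it has [p] in both [teŋɔlɛpe] and [teŋɔlɛp].
Therefore /b/ is basic and [p] is derived by word-final obstruent devoicing (voiced obstruents become voiceless word-finally).
The one attested form of 'path', [lɔnikube], shows underlying /lɔnikub/. Applying the same rule word-finally gives [lɔnikup].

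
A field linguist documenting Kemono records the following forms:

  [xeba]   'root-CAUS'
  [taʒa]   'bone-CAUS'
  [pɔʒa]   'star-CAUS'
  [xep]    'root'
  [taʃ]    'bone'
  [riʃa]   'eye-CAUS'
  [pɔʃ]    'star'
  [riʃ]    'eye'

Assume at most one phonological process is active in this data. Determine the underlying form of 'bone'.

In [taʃ] and [taʒa] the final segment of 'bone' alternates: [ʃ] ~ [ʒ].
The stem 'eye' ([riʃ], [riʃa]) shows [ʃ] unchanged in both environments, so [ʃ] cannot be basic with [ʒ] derived before the CAUS suffix.
The underlying segment must be /ʒ/; voiced obstruents become voiceless word-finally, yielding [ʃ] there.

/taʒ/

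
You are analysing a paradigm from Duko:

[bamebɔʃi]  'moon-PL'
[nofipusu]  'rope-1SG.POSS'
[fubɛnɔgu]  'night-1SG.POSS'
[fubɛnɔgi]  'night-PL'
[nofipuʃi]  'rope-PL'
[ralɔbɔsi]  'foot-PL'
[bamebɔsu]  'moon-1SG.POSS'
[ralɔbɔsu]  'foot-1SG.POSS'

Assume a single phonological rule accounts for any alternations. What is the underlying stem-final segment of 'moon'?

/ʃ/

The stem for 'moon' ends in [s] in [bamebɔsu] but [ʃ] in [bamebɔʃi].
The stem 'foot' ([ralɔbɔsu], [ralɔbɔsi]) shows [s] unchanged in both environments, so [s] cannot be basic with [ʃ] derived before the PL suffix.
Therefore /ʃ/ is basic and [s] is derived by depalatalization (palato-alveolar /ʃ/ becomes [s] when no front vowel follows).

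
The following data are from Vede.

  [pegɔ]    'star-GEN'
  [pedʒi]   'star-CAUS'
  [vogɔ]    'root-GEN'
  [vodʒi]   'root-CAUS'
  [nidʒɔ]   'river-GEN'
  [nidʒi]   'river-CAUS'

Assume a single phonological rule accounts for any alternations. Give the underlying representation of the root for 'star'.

/peg/

'star' shows [g] ~ [dʒ] at the end of the stem ([pegɔ] vs [pedʒi]).
If /dʒ/ were underlying and a rule turned it into [g] before the GEN suffix, 'river' would also alternate; but it has [dʒ] in both [nidʒɔ] and [nidʒi].
Therefore /g/ is basic and [dʒ] is derived by palatalization before a front vowel (/g/ becomes palato-alveolar [dʒ] before a front vowel).
So 'star' = /peg/.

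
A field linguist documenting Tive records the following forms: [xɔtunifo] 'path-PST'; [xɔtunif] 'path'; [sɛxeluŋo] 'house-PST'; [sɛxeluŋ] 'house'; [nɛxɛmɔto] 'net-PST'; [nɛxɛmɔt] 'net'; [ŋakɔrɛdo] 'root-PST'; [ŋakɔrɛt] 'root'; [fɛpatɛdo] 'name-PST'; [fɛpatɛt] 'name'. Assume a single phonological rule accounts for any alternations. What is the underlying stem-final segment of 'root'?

In [ŋakɔrɛdo] and [ŋakɔrɛt] the final segment of 'root' alternates: [d] ~ [t].
The stem 'net' ([nɛxɛmɔto], [nɛxɛmɔt]) shows [t] unchanged in both environments, so [t] cannot be basic with [d] derived before the PST suffix.
The underlying segment must be /d/; voiced obstruents become voiceless word-finally, yielding [t] there.

/d/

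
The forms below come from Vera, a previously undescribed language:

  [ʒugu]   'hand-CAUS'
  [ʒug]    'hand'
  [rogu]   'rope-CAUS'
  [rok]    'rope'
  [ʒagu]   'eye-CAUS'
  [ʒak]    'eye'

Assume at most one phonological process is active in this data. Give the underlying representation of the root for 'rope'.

/rok/

'rope' shows [g] ~ [k] at the end of the stem ([rogu] vs [rok]).
But 'hand' keeps [g] in both environments ([ʒugu], [ʒug]), so there is no rule changing /g/ to [k] in isolation.
The alternation reflects intervocalic voicing: voiceless stops become voiced between vowels. /k/ is underlying.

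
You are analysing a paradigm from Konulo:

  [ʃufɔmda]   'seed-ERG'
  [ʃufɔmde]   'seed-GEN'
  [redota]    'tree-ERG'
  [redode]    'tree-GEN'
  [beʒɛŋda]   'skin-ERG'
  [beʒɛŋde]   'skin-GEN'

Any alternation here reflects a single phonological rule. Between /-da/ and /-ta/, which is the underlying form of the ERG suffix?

/-ta/

The ERG suffix surfaces as [-da] and [-ta], depending on the final segment of the stem.
The GEN suffix, which begins with [d], is invariant after every stem; so [d] is not altered by any rule here.
So the underlying form is /-ta/, and voiceless stops become voiced after a nasal.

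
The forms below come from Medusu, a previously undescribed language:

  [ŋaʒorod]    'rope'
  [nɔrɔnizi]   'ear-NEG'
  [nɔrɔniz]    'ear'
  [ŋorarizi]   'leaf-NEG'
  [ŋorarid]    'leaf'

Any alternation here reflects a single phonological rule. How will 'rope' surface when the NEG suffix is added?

[ŋaʒorozi]

'leaf' shows [z] ~ [d] at the end of the stem ([ŋorarizi] vs [ŋorarid]).
If /z/ were underlying and a rule turned it into [d] in isolation, 'ear' would also alternate; but it has [z] in both [nɔrɔnizi] and [nɔrɔniz].
Therefore /d/ is basic and [z] is derived by intervocalic spirantization (voiced stops become fricatives between vowels).
The one attested form of 'rope', [ŋaʒorod], shows underlying /ŋaʒorod/. Applying the same rule between vowels gives [ŋaʒorozi].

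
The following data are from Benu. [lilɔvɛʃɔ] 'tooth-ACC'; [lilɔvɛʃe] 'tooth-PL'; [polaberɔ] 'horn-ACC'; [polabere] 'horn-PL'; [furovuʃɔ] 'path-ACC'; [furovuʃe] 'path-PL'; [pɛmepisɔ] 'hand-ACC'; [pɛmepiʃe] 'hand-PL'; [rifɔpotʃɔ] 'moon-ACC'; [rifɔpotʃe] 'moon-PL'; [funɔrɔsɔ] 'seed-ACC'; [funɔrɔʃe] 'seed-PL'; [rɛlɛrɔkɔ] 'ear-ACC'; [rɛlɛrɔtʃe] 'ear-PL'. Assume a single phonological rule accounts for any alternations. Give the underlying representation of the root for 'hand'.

/pɛmepis/

The stem for 'hand' ends in [s] in [pɛmepisɔ] but [ʃ] in [pɛmepiʃe].
The stem 'tooth' ([lilɔvɛʃɔ], [lilɔvɛʃe]) shows [ʃ] unchanged in both environments, so [ʃ] cannot be basic with [s] derived before the ACC suffix.
The alternation reflects palatalization before a front vowel: /k/ and /s/ become palato-alveolar [tʃ] and [ʃ] before a front vowel. /s/ is underlying.
So 'hand' = /pɛmepis/.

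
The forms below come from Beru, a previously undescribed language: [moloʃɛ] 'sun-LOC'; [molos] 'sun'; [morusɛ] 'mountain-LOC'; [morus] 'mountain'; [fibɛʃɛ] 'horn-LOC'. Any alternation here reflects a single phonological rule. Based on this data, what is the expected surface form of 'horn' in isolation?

'sun' shows [ʃ] ~ [s] at the end of the stem ([moloʃɛ] vs [molos]).
The stem 'mountain' ([morusɛ], [morus]) shows [s] unchanged in both environments, so [s] cannot be basic with [ʃ] derived before the LOC suffix.
So /ʃ/ is underlying, and a rule of depalatalization — palato-alveolar /ʃ/ becomes [s] when no front vowel follows — gives [s].
From [fibɛʃɛ] the stem 'horn' is /fibɛʃ/; when no front vowel follows this yields [fibɛs].

[fibɛs]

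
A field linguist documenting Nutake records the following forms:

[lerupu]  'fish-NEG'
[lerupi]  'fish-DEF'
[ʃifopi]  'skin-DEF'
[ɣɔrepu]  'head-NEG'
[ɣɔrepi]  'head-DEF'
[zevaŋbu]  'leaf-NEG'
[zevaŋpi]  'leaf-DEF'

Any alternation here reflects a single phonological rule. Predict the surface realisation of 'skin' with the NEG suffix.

[ʃifopu]

The NEG morpheme has two allomorphs, [-bu] and [-pu].
By contrast the DEF suffix keeps its initial [p] throughout — that segment must be underlying.
So the underlying form is /-bu/, and voiced stops become voiceless after a vowel.
After 'skin', which ends in a vowel, the suffix surfaces as [-pu], giving [ʃifopu].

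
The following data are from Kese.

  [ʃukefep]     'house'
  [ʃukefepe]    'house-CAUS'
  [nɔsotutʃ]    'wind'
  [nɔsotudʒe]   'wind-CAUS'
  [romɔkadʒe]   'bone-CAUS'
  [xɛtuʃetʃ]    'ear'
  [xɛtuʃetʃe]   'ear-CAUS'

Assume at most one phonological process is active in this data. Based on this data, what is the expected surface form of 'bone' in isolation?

'wind' shows [tʃ] ~ [dʒ] at the end of the stem ([nɔsotutʃ] vs [nɔsotudʒe]).
If /tʃ/ were underlying and a rule turned it into [dʒ] before the CAUS suffix, 'ear' would also alternate; but it has [tʃ] in both [xɛtuʃetʃ] and [xɛtuʃetʃe].
Therefore /dʒ/ is basic and [tʃ] is derived by word-final obstruent devoicing (voiced obstruents become voiceless word-finally).
From [romɔkadʒe] the stem 'bone' is /romɔkadʒ/; word-finally this yields [romɔkatʃ].

[romɔkatʃ]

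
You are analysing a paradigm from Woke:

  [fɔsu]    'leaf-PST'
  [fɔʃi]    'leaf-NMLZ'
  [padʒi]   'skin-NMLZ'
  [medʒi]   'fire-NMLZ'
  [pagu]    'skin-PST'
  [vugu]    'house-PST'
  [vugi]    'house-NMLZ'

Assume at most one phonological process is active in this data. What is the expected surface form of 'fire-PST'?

The stem for 'skin' ends in [dʒ] in [padʒi] but [g] in [pagu].
The stem 'house' ([vugi], [vugu]) shows [g] unchanged in both environments, so [g] cannot be basic with [dʒ] derived before the NMLZ suffix.
Therefore /dʒ/ is basic and [g] is derived by depalatalization (palato-alveolar /dʒ/ and /ʃ/ become [g] and [s] when no front vowel follows).
The one attested form of 'fire', [medʒi], shows underlying /medʒ/. Applying the same rule when no front vowel follows gives [megu].

[megu]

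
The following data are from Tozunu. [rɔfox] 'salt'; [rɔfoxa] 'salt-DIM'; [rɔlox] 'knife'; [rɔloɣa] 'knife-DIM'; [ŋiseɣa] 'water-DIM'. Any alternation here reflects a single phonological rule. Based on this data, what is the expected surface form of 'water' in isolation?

'knife' shows [x] ~ [ɣ] at the end of the stem ([rɔlox] vs [rɔloɣa]).
If /x/ were underlying and a rule turned it into [ɣ] before the DIM suffix, 'salt' would also alternate; but it has [x] in both [rɔfox] and [rɔfoxa].
The underlying segment must be /ɣ/; voiced obstruents become voiceless word-finally, yielding [x] there.
From [ŋiseɣa] the stem 'water' is /ŋiseɣ/; word-finally this yields [ŋisex].

[ŋisex]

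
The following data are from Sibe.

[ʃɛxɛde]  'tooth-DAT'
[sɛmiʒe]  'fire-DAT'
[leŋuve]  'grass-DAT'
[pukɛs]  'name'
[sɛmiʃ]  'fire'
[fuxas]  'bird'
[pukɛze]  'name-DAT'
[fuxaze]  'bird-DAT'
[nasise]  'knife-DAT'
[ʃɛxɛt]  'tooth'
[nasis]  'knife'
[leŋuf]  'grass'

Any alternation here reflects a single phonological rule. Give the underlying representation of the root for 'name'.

The root 'name' surfaces as [pukɛs] and [pukɛze], with a stem-final [s] ~ [z] alternation.
Compare 'knife', with invariant [s] in [nasis] and [nasise]: an analysis with underlying /s/ and a rule producing [z] before the DAT suffix would wrongly predict alternation here too.
The alternation reflects word-final obstruent devoicing: voiced obstruents become voiceless word-finally. /z/ is underlying.

/pukɛz/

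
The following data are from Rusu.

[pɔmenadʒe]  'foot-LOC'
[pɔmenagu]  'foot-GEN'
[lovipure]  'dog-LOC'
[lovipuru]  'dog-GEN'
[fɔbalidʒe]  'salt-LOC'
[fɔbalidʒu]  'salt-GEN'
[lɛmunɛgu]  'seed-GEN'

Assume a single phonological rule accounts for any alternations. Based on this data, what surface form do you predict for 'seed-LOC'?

[lɛmunɛdʒe]

The stem for 'foot' ends in [dʒ] in [pɔmenadʒe] but [g] in [pɔmenagu].
Compare 'salt', with invariant [dʒ] in [fɔbalidʒe] and [fɔbalidʒu]: an analysis with underlying /dʒ/ and a rule producing [g] before the GEN suffix would wrongly predict alternation here too.
So /g/ is underlying, and a rule of palatalization before a front vowel — /g/ becomes palato-alveolar [dʒ] before a front vowel — gives [dʒ].
From [lɛmunɛgu] the stem 'seed' is /lɛmunɛg/; before a front vowel this yields [lɛmunɛdʒe].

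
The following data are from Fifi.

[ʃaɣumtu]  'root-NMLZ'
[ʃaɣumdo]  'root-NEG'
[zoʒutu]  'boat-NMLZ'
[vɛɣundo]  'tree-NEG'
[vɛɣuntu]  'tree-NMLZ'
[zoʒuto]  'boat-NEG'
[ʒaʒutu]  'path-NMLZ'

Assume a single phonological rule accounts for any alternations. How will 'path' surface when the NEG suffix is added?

[ʒaʒuto]

The NEG morpheme has two allomorphs, [-do] and [-to].
By contrast the NMLZ suffix keeps its initial [t] throughout — that segment must be underlying.
So the underlying form is /-do/, and voiced stops become voiceless after a vowel.
After 'path', which ends in a vowel, the suffix surfaces as [-to], giving [ʒaʒuto].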